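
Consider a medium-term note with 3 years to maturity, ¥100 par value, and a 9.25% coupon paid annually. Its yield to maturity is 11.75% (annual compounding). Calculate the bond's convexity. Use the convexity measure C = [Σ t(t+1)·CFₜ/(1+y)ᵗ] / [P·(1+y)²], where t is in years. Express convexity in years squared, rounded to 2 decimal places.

With y = 0.1175:
  t   CF        PV=CF/(1+0.1175)^t    t·PV        t(t+1)·PV
  1         9.25         8.2774         8.2774          16.5548
  2         9.25         7.4071        14.8141          44.4424
  3       109.25        78.2851       234.8552         939.4206
  Σ                     93.9695       257.9467       1,000.4179
P = 93.9695.
Convexity = Σ t(t+1)·PV / [P·(1+y)²] = 1,000.4179 / (93.9695 × 1.248806) = 8.52510.

8.53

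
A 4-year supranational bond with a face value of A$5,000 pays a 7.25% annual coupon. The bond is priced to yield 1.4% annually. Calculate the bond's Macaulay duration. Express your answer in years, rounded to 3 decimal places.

3.653 years

Periodic yield y = 0.014. Discount each cash flow and weight by its year:
  t   CF        PV=CF/(1+0.014)^t    t·PV
  1       362.50       357.4951       357.4951
  2       362.50       352.5592       705.1185
  3       362.50       347.6916     1,043.0747
  4     5,362.50     5,072.4233    20,289.6930
  Σ                  6,130.1691    22,395.3813
Price P = Σ PV = 6,130.1691.
Macaulay duration = Σ(t·PV) / P = 22,395.3813 / 6,130.1691 = 3.65331 years.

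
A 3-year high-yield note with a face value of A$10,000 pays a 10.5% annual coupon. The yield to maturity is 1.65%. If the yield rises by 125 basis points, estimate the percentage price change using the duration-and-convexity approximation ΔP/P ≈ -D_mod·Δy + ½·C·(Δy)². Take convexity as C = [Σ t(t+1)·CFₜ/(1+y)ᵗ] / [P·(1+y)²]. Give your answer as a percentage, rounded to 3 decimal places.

With y = 0.0165:
  t   CF        PV=CF/(1+0.0165)^t    t·PV        t(t+1)·PV
  1     1,050.00     1,032.9562     1,032.9562       2,065.9124
  2     1,050.00     1,016.1891     2,032.3782       6,097.1346
  3    11,050.00    10,520.5908    31,561.7724     126,247.0896
  Σ                 12,569.7361    34,627.1068     134,410.1367
P = 12,569.7361; D_Mac = 2.75480 yrs; D_mod = 2.71008 yrs; C = 10.34883.
Duration effect: -2.71008 × (+0.0125) = -0.033876
Convexity effect: 0.5 × 10.34883 × (0.0125)² = +0.0008085
ΔP/P ≈ -0.033876 + 0.0008085 = -0.033068 = -3.3068%.

-3.307%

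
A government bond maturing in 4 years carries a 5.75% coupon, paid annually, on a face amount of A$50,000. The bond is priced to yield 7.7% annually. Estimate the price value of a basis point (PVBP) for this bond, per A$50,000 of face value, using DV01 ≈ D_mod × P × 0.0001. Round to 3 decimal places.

A$15.945

Periodic yield y = 0.077.
  t   CF        PV=CF/(1+0.077)^t    t·PV
  1     2,875.00     2,669.4522     2,669.4522
  2     2,875.00     2,478.6000     4,957.2000
  3     2,875.00     2,301.3927     6,904.1782
  4    52,875.00    39,299.5491   157,198.1963
  Σ                 46,748.9940   171,729.0266
P = 46,748.9940; D_Mac = 3.67343 yrs; D_mod = 3.41080 yrs.
DV01 ≈ 3.41080 × 46,748.9940 × 0.0001 = 15.945128.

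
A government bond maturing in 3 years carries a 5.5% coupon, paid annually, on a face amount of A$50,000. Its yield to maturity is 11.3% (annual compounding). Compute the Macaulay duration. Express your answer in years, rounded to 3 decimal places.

2.833 years

Periodic yield y = 0.113. Discount each cash flow and weight by its year:
  t   CF        PV=CF/(1+0.113)^t    t·PV
  1     2,750.00     2,470.7996     2,470.7996
  2     2,750.00     2,219.9458     4,439.8915
  3    52,750.00    38,259.2957   114,777.8871
  Σ                 42,950.0411   121,688.5783
Price P = Σ PV = 42,950.0411.
Macaulay duration = Σ(t·PV) / P = 121,688.5783 / 42,950.0411 = 2.83326 years.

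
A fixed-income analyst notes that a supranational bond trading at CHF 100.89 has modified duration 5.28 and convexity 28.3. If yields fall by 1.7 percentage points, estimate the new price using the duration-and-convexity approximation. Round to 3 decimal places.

Duration effect: -D_mod·Δy = -5.28 × (-0.017) = +0.089760
Convexity effect: ½·C·(Δy)² = 0.5 × 28.3 × (-0.017)² = +0.00408935
ΔP/P ≈ +0.089760 + 0.00408935 = +0.09384935
New price ≈ 100.89 × (1 + 0.09384935) = 110.3584609215.

CHF 110.358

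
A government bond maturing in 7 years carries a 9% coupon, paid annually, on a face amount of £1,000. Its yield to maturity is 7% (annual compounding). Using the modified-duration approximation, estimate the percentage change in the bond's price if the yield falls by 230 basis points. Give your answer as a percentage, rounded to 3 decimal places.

+11.970%

Periodic yield y = 0.07. Modified duration first:
  t   CF        PV=CF/(1+0.07)^t    t·PV
  1        90.00        84.1121        84.1121
  2        90.00        78.6095       157.2190
  3        90.00        73.4668       220.4004
  4        90.00        68.6606       274.6423
  5        90.00        64.1688       320.8438
  6        90.00        59.9708       359.8248
  7     1,090.00       678.7972     4,751.5805
  Σ                  1,107.7858     6,168.6229
P = 1,107.7858; D_Mac = 5.56843 yrs; D_mod = 5.56843/(1+0.07) = 5.20414 yrs.
ΔP/P ≈ -D_mod · Δy = -5.20414 × (-0.023) = +0.119695 = +11.9695%.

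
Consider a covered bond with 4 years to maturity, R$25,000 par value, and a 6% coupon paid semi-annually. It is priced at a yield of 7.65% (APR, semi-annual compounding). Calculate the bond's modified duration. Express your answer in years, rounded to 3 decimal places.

3.469 years

Periodic yield y = 0.03825. First find Macaulay duration:
  t   CF        PV=CF/(1+0.03825)^t    t·PV
  1       750.00       722.3694       722.3694
  2       750.00       695.7567     1,391.5134
  3       750.00       670.1244     2,010.3733
  4       750.00       645.4365     2,581.7459
  5       750.00       621.6581     3,108.2903
  6       750.00       598.7557     3,592.5339
  7       750.00       576.6970     4,036.8789
  8    25,750.00    19,070.4840   152,563.8719
  Σ                 23,601.2816   170,007.5769
P = 23,601.2816; Macaulay duration = 170,007.5769 / 23,601.2816 = 7.20332 half-year periods = 3.60166 years.
Modified duration = D_Mac / (1 + y) = 3.60166 / 1.03825 = 3.46897 years.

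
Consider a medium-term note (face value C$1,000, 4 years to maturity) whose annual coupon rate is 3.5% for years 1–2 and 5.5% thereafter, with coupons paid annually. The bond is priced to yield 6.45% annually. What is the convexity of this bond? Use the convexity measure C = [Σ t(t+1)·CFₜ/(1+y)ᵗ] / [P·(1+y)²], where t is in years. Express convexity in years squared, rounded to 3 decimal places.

16.333

With y = 0.0645:
  t   CF        PV=CF/(1+0.0645)^t    t·PV        t(t+1)·PV
  1        35.00        32.8793        32.8793          65.7586
  2        35.00        30.8871        61.7741         185.3224
  3        55.00        45.5959       136.7877         547.1507
  4     1,055.00       821.6177     3,286.4709      16,432.3544
  Σ                    930.9800     3,517.9120      17,230.5860
P = 930.9800.
Convexity = Σ t(t+1)·PV / [P·(1+y)²] = 17,230.5860 / (930.9800 × 1.133160) = 16.33309.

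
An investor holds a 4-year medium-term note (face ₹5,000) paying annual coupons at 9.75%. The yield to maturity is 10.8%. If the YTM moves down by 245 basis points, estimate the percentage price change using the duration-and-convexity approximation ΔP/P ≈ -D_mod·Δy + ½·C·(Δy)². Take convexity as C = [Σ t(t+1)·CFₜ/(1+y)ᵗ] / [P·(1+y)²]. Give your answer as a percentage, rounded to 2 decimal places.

+8.12%

With y = 0.108:
  t   CF        PV=CF/(1+0.108)^t    t·PV        t(t+1)·PV
  1       487.50       439.9819       439.9819         879.9639
  2       487.50       397.0956       794.1912       2,382.5737
  3       487.50       358.3896     1,075.1687       4,300.6746
  4     5,487.50     3,640.9565    14,563.8260      72,819.1302
  Σ                  4,836.4236    16,873.1679      80,382.3425
P = 4,836.4236; D_Mac = 3.48877 yrs; D_mod = 3.14871 yrs; C = 13.53807.
Duration effect: -3.14871 × (-0.0245) = +0.077143
Convexity effect: 0.5 × 13.53807 × (-0.0245)² = +0.0040631
ΔP/P ≈ +0.077143 + 0.0040631 = +0.081206 = +8.1206%.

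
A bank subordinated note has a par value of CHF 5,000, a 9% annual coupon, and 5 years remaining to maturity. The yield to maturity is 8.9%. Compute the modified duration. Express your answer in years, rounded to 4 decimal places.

Periodic yield y = 0.089. First find Macaulay duration:
  t   CF        PV=CF/(1+0.089)^t    t·PV
  1       450.00       413.2231       413.2231
  2       450.00       379.4519       758.9038
  3       450.00       348.4407     1,045.3221
  4       450.00       319.9639     1,279.8556
  5     5,450.00     3,558.4192    17,792.0958
  Σ                  5,019.4988    21,289.4005
P = 5,019.4988; Macaulay duration = 21,289.4005 / 5,019.4988 = 4.24134 years.
Modified duration = D_Mac / (1 + y) = 4.24134 / 1.089 = 3.89471 years.

3.8947 years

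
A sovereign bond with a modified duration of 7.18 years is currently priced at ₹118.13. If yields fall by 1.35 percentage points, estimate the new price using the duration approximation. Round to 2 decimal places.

₹129.58

Duration approximation: ΔP/P ≈ -D_mod · Δy = -7.18 × (-0.0135) = +0.096930.
New price ≈ 118.13 × (1 + 0.096930) = 129.5803409.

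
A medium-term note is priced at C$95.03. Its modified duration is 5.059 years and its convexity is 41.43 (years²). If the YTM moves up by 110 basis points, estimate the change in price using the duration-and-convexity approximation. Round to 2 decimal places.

-C$5.05

Duration effect: -D_mod·Δy = -5.059 × (+0.011) = -0.055649
Convexity effect: ½·C·(Δy)² = 0.5 × 41.43 × (0.011)² = +0.002506515
ΔP/P ≈ -0.055649 + 0.002506515 = -0.053142485
ΔP ≈ 95.03 × (-0.053142485) = -5.05013034955.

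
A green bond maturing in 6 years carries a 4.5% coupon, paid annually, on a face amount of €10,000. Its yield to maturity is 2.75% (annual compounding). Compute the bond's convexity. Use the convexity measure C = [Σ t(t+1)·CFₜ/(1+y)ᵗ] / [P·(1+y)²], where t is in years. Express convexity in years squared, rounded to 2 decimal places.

34.69

With y = 0.0275:
  t   CF        PV=CF/(1+0.0275)^t    t·PV        t(t+1)·PV
  1       450.00       437.9562       437.9562         875.9124
  2       450.00       426.2347       852.4695       2,557.4085
  3       450.00       414.8270     1,244.4810       4,977.9241
  4       450.00       403.7246     1,614.8983       8,074.4916
  5       450.00       392.9193     1,964.5965      11,787.5790
  6    10,450.00     8,880.2523    53,281.5141     372,970.5986
  Σ                 10,955.9142    59,395.9156     401,243.9141
P = 10,955.9142.
Convexity = Σ t(t+1)·PV / [P·(1+y)²] = 401,243.9141 / (10,955.9142 × 1.055756) = 34.68935.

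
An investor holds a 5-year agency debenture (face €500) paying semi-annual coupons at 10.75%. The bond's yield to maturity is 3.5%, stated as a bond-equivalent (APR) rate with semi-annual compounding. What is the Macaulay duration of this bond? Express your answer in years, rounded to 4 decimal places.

4.1461 years

Periodic yield y = 0.0175. Discount each cash flow and weight by its period:
  t   CF        PV=CF/(1+0.0175)^t    t·PV
  1       26.875        26.4128        26.4128
  2       26.875        25.9585        51.9170
  3       26.875        25.5120        76.5361
  4       26.875        25.0733       100.2930
  5       26.875        24.6420       123.2101
  6       26.875        24.2182       145.3092
  7       26.875        23.8017       166.6117
  8       26.875        23.3923       187.1385
  9       26.875        22.9900       206.9099
  10     526.875       442.9589     4,429.5888
  Σ                    664.9597     5,513.9272
Price P = Σ PV = 664.9597.
Macaulay duration = Σ(t·PV) / P = 5,513.9272 / 664.9597 = 8.29212 half-year periods.
In years: 8.29212 / 2 = 4.14606 years.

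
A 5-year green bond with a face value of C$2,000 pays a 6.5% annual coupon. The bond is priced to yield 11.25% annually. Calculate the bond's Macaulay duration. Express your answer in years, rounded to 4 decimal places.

Periodic yield y = 0.1125. Discount each cash flow and weight by its year:
  t   CF        PV=CF/(1+0.1125)^t    t·PV
  1       130.00       116.8539       116.8539
  2       130.00       105.0372       210.0745
  3       130.00        94.4155       283.2465
  4       130.00        84.8679       339.4715
  5     2,130.00     1,249.9122     6,249.5610
  Σ                  1,651.0867     7,199.2073
Price P = Σ PV = 1,651.0867.
Macaulay duration = Σ(t·PV) / P = 7,199.2073 / 1,651.0867 = 4.36028 years.

4.3603 years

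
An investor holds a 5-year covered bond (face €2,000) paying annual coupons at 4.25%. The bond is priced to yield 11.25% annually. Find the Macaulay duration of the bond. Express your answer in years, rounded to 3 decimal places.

4.535 years

Periodic yield y = 0.1125. Discount each cash flow and weight by its year:
  t   CF        PV=CF/(1+0.1125)^t    t·PV
  1        85.00        76.4045        76.4045
  2        85.00        68.6782       137.3564
  3        85.00        61.7332       185.1996
  4        85.00        55.4905       221.9621
  5     2,085.00     1,223.5056     6,117.5280
  Σ                  1,485.8120     6,738.4506
Price P = Σ PV = 1,485.8120.
Macaulay duration = Σ(t·PV) / P = 6,738.4506 / 1,485.8120 = 4.53520 years.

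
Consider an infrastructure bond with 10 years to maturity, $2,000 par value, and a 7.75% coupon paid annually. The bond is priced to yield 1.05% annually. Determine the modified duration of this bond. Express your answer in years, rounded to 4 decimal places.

Periodic yield y = 0.0105. First find Macaulay duration:
  t   CF        PV=CF/(1+0.0105)^t    t·PV
  1       155.00       153.3894       153.3894
  2       155.00       151.7956       303.5911
  3       155.00       150.2183       450.6548
  4       155.00       148.6574       594.6295
  5       155.00       147.1127       735.5634
  6       155.00       145.5840       873.5043
  7       155.00       144.0713     1,008.4991
  8       155.00       142.5743     1,140.5942
  9       155.00       141.0928     1,269.8352
  10    2,155.00     1,941.2617    19,412.6174
  Σ                  3,265.7574    25,942.8783
P = 3,265.7574; Macaulay duration = 25,942.8783 / 3,265.7574 = 7.94391 years.
Modified duration = D_Mac / (1 + y) = 7.94391 / 1.0105 = 7.86136 years.

7.8614 years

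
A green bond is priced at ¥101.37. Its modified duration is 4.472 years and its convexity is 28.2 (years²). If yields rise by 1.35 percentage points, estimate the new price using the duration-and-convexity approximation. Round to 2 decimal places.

¥95.51

Duration effect: -D_mod·Δy = -4.472 × (+0.0135) = -0.060372
Convexity effect: ½·C·(Δy)² = 0.5 × 28.2 × (0.0135)² = +0.002569725
ΔP/P ≈ -0.060372 + 0.002569725 = -0.057802275
New price ≈ 101.37 × (1 - 0.057802275) = 95.51058338325.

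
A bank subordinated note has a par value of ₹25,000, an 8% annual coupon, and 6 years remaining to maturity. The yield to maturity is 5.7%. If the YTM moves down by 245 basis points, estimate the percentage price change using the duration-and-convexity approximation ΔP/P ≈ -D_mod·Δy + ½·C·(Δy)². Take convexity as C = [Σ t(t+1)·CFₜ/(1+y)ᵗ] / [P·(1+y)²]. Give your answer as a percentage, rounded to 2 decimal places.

With y = 0.057:
  t   CF        PV=CF/(1+0.057)^t    t·PV        t(t+1)·PV
  1     2,000.00     1,892.1476     1,892.1476       3,784.2952
  2     2,000.00     1,790.1112     3,580.2225      10,740.6675
  3     2,000.00     1,693.5773     5,080.7320      20,322.9281
  4     2,000.00     1,602.2491     6,408.9965      32,044.9827
  5     2,000.00     1,515.8459     7,579.2296      45,475.3776
  6    27,000.00    19,360.3784   116,162.2701     813,135.8908
  Σ                 27,854.3096   140,703.5984     925,504.1419
P = 27,854.3096; D_Mac = 5.05141 yrs; D_mod = 4.77901 yrs; C = 29.73966.
Duration effect: -4.77901 × (-0.0245) = +0.117086
Convexity effect: 0.5 × 29.73966 × (-0.0245)² = +0.0089256
ΔP/P ≈ +0.117086 + 0.0089256 = +0.126011 = +12.6011%.

+12.60%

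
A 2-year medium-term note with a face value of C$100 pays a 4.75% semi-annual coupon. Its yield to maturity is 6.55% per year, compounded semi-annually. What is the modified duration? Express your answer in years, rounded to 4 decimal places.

Periodic yield y = 0.03275. First find Macaulay duration:
  t   CF        PV=CF/(1+0.03275)^t    t·PV
  1        2.375         2.2997         2.2997
  2        2.375         2.2268         4.4535
  3        2.375         2.1561         6.4684
  4      102.375        89.9939       359.9756
  Σ                     96.6765       373.1973
P = 96.6765; Macaulay duration = 373.1973 / 96.6765 = 3.86027 half-year periods = 1.93013 years.
Modified duration = D_Mac / (1 + y) = 1.93013 / 1.03275 = 1.86893 years.

1.8689 years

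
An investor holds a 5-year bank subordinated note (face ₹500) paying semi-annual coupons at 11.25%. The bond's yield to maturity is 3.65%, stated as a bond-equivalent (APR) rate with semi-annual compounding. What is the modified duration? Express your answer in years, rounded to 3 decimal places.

4.045 years

Periodic yield y = 0.01825. First find Macaulay duration:
  t   CF        PV=CF/(1+0.01825)^t    t·PV
  1       28.125        27.6209        27.6209
  2       28.125        27.1259        54.2517
  3       28.125        26.6397        79.9191
  4       28.125        26.1622       104.6489
  5       28.125        25.6933       128.4667
  6       28.125        25.2328       151.3970
  7       28.125        24.7806       173.4641
  8       28.125        24.3364       194.6916
  9       28.125        23.9003       215.1024
  10     528.125       440.7502     4,407.5022
  Σ                    672.2424     5,537.0647
P = 672.2424; Macaulay duration = 5,537.0647 / 672.2424 = 8.23671 half-year periods = 4.11835 years.
Modified duration = D_Mac / (1 + y) = 4.11835 / 1.01825 = 4.04454 years.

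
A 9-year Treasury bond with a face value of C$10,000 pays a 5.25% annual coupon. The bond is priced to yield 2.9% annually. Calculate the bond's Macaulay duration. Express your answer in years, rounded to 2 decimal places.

7.55 years

Periodic yield y = 0.029. Discount each cash flow and weight by its year:
  t   CF        PV=CF/(1+0.029)^t    t·PV
  1       525.00       510.2041       510.2041
  2       525.00       495.8252       991.6503
  3       525.00       481.8515     1,445.5544
  4       525.00       468.2716     1,873.0863
  5       525.00       455.0744     2,275.3721
  6       525.00       442.2492     2,653.4952
  7       525.00       429.7854     3,008.4980
  8       525.00       417.6729     3,341.3833
  9    10,525.00     8,137.3638    73,236.2740
  Σ                 11,838.2980    89,335.5177
Price P = Σ PV = 11,838.2980.
Macaulay duration = Σ(t·PV) / P = 89,335.5177 / 11,838.2980 = 7.54631 years.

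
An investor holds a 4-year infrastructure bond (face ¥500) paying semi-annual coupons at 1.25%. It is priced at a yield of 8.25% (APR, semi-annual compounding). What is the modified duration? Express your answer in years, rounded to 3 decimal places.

Periodic yield y = 0.04125. First find Macaulay duration:
  t   CF        PV=CF/(1+0.04125)^t    t·PV
  1        3.125         3.0012         3.0012
  2        3.125         2.8823         5.7646
  3        3.125         2.7681         8.3044
  4        3.125         2.6585        10.6338
  5        3.125         2.5531        12.7657
  6        3.125         2.4520        14.7120
  7        3.125         2.3549        16.4840
  8      503.125       364.1127     2,912.9013
  Σ                    382.7827     2,984.5670
P = 382.7827; Macaulay duration = 2,984.5670 / 382.7827 = 7.79703 half-year periods = 3.89851 years.
Modified duration = D_Mac / (1 + y) = 3.89851 / 1.04125 = 3.74407 years.

3.744 years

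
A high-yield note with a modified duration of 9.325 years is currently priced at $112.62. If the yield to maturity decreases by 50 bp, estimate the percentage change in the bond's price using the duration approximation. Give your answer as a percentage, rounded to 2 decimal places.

Duration approximation: ΔP/P ≈ -D_mod · Δy = -9.325 × (-0.005) = +0.046625.
As a percentage: +4.6625%.

+4.66%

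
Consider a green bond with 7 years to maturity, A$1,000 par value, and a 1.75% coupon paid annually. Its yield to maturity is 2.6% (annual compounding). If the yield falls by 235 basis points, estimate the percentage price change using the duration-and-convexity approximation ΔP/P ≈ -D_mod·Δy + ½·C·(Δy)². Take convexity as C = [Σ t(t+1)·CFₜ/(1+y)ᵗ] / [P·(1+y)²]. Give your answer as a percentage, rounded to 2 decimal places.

With y = 0.026:
  t   CF        PV=CF/(1+0.026)^t    t·PV        t(t+1)·PV
  1        17.50        17.0565        17.0565          34.1131
  2        17.50        16.6243        33.2486          99.7458
  3        17.50        16.2030        48.6091         194.4362
  4        17.50        15.7924        63.1697         315.8483
  5        17.50        15.3922        76.9611         461.7666
  6        17.50        15.0022        90.0130         630.0909
  7     1,017.50       850.1644     5,951.1505      47,609.2039
  Σ                    946.2350     6,280.2084      49,345.2048
P = 946.2350; D_Mac = 6.63705 yrs; D_mod = 6.46886 yrs; C = 49.53945.
Duration effect: -6.46886 × (-0.0235) = +0.152018
Convexity effect: 0.5 × 49.53945 × (-0.0235)² = +0.0136791
ΔP/P ≈ +0.152018 + 0.0136791 = +0.165697 = +16.5697%.

+16.57%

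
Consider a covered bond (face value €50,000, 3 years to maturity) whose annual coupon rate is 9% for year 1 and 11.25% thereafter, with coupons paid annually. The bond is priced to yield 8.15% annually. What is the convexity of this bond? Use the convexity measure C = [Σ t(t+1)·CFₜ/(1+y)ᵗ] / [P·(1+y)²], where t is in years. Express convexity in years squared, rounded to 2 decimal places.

With y = 0.0815:
  t   CF        PV=CF/(1+0.0815)^t    t·PV        t(t+1)·PV
  1     4,500.00     4,160.8877     4,160.8877       8,321.7753
  2     5,625.00     4,809.1628     9,618.3256      28,854.9768
  3    55,625.00    43,973.4411   131,920.3234     527,681.2937
  Σ                 52,943.4916   145,699.5367     564,858.0458
P = 52,943.4916.
Convexity = Σ t(t+1)·PV / [P·(1+y)²] = 564,858.0458 / (52,943.4916 × 1.169642) = 9.12166.

9.12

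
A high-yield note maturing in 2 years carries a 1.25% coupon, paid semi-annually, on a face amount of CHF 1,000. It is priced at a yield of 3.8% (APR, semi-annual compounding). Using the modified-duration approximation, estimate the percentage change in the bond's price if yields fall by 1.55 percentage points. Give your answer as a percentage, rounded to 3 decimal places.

+3.013%

Periodic yield y = 0.019. Modified duration first:
  t   CF        PV=CF/(1+0.019)^t    t·PV
  1         6.25         6.1335         6.1335
  2         6.25         6.0191        12.0382
  3         6.25         5.9069        17.7206
  4     1,006.25       933.2740     3,733.0959
  Σ                    951.3334     3,768.9882
P = 951.3334; D_Mac = 3.96180 half-year periods = 1.98090 yrs; D_mod = 1.98090/(1+0.019) = 1.94396 yrs.
ΔP/P ≈ -D_mod · Δy = -1.94396 × (-0.0155) = +0.030131 = +3.0131%.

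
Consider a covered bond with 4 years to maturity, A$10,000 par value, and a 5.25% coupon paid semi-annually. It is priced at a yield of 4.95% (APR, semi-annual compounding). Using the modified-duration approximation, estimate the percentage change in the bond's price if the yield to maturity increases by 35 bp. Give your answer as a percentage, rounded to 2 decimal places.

-1.25%

Periodic yield y = 0.02475. Modified duration first:
  t   CF        PV=CF/(1+0.02475)^t    t·PV
  1       262.50       256.1600       256.1600
  2       262.50       249.9732       499.9464
  3       262.50       243.9358       731.8074
  4       262.50       238.0442       952.1768
  5       262.50       232.2949     1,161.4745
  6       262.50       226.6845     1,360.1068
  7       262.50       221.2095     1,548.4667
  8    10,262.50     8,439.3647    67,514.9175
  Σ                 10,107.6668    74,025.0560
P = 10,107.6668; D_Mac = 7.32365 half-year periods = 3.66183 yrs; D_mod = 3.66183/(1+0.02475) = 3.57339 yrs.
ΔP/P ≈ -D_mod · Δy = -3.57339 × (+0.0035) = -0.012507 = -1.2507%.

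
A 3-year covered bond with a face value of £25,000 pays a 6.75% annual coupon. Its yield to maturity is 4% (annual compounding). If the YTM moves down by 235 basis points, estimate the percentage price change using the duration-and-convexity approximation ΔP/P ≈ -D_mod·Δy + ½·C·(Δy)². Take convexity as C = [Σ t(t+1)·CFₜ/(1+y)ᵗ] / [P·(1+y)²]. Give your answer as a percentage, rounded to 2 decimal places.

With y = 0.04:
  t   CF        PV=CF/(1+0.04)^t    t·PV        t(t+1)·PV
  1     1,687.50     1,622.5962     1,622.5962       3,245.1923
  2     1,687.50     1,560.1886     3,120.3772       9,361.1317
  3    26,687.50    23,725.0903    71,175.2710     284,701.0839
  Σ                 26,907.8751    75,918.2443     297,307.4078
P = 26,907.8751; D_Mac = 2.82141 yrs; D_mod = 2.71290 yrs; C = 10.21550.
Duration effect: -2.71290 × (-0.0235) = +0.063753
Convexity effect: 0.5 × 10.21550 × (-0.0235)² = +0.0028208
ΔP/P ≈ +0.063753 + 0.0028208 = +0.066574 = +6.6574%.

+6.66%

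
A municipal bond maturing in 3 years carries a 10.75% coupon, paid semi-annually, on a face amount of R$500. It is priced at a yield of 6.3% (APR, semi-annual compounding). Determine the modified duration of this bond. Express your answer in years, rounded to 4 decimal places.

Periodic yield y = 0.0315. First find Macaulay duration:
  t   CF        PV=CF/(1+0.0315)^t    t·PV
  1       26.875        26.0543        26.0543
  2       26.875        25.2586        50.5173
  3       26.875        24.4873        73.4619
  4       26.875        23.7395        94.9580
  5       26.875        23.0145       115.0727
  6      526.875       437.4135     2,624.4811
  Σ                    559.9678     2,984.5452
P = 559.9678; Macaulay duration = 2,984.5452 / 559.9678 = 5.32985 half-year periods = 2.66493 years.
Modified duration = D_Mac / (1 + y) = 2.66493 / 1.0315 = 2.58354 years.

2.5835 years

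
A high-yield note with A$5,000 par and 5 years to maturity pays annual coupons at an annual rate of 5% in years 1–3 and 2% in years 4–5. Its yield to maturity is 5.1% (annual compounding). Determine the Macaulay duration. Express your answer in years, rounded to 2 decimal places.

4.55 years

Periodic yield y = 0.051. Discount each cash flow and weight by its year:
  t   CF        PV=CF/(1+0.051)^t    t·PV
  1       250.00       237.8687       237.8687
  2       250.00       226.3261       452.6521
  3       250.00       215.3435       646.0306
  4       100.00        81.9576       327.8303
  5     5,100.00     3,977.0092    19,885.0460
  Σ                  4,738.5051    21,549.4278
Price P = Σ PV = 4,738.5051.
Macaulay duration = Σ(t·PV) / P = 21,549.4278 / 4,738.5051 = 4.54773 years.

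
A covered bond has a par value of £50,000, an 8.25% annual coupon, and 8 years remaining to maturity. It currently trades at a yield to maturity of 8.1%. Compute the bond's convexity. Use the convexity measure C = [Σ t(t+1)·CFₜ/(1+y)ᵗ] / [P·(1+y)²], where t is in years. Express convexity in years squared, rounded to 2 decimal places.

With y = 0.081:
  t   CF        PV=CF/(1+0.081)^t    t·PV        t(t+1)·PV
  1     4,125.00     3,815.9112     3,815.9112       7,631.8224
  2     4,125.00     3,529.9826     7,059.9652      21,179.8956
  3     4,125.00     3,265.4788     9,796.4365      39,185.7458
  4     4,125.00     3,020.7945    12,083.1779      60,415.8893
  5     4,125.00     2,794.4445    13,972.2223      83,833.3339
  6     4,125.00     2,585.0550    15,510.3301     108,572.3104
  7     4,125.00     2,391.3552    16,739.4866     133,915.8932
  8    54,125.00    29,026.3453   232,210.7626   2,089,896.8634
  Σ                 50,429.3671   311,188.2923   2,544,631.7540
P = 50,429.3671.
Convexity = Σ t(t+1)·PV / [P·(1+y)²] = 2,544,631.7540 / (50,429.3671 × 1.168561) = 43.18074.

43.18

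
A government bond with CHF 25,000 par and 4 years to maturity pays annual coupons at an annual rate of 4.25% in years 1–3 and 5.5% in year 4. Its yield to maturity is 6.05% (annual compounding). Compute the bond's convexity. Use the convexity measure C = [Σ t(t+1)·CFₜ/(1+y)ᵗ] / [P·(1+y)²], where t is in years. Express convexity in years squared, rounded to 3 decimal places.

16.342

With y = 0.0605:
  t   CF        PV=CF/(1+0.0605)^t    t·PV        t(t+1)·PV
  1     1,062.50     1,001.8859     1,001.8859       2,003.7718
  2     1,062.50       944.7298     1,889.4595       5,668.3785
  3     1,062.50       890.8343     2,672.5028      10,690.0113
  4    26,375.00    20,852.0989    83,408.3958     417,041.9788
  Σ                 23,689.5489    88,972.2440     435,404.1404
P = 23,689.5489.
Convexity = Σ t(t+1)·PV / [P·(1+y)²] = 435,404.1404 / (23,689.5489 × 1.124660) = 16.34235.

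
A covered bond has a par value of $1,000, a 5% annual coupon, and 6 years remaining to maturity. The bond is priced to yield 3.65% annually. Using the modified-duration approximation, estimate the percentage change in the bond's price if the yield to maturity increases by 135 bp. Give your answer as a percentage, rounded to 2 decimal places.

-6.98%

Periodic yield y = 0.0365. Modified duration first:
  t   CF        PV=CF/(1+0.0365)^t    t·PV
  1        50.00        48.2393        48.2393
  2        50.00        46.5405        93.0811
  3        50.00        44.9016       134.7049
  4        50.00        43.3204       173.2817
  5        50.00        41.7949       208.9746
  6     1,050.00       846.7856     5,080.7136
  Σ                  1,071.5824     5,738.9951
P = 1,071.5824; D_Mac = 5.35563 yrs; D_mod = 5.35563/(1+0.0365) = 5.16703 yrs.
ΔP/P ≈ -D_mod · Δy = -5.16703 × (+0.0135) = -0.069755 = -6.9755%.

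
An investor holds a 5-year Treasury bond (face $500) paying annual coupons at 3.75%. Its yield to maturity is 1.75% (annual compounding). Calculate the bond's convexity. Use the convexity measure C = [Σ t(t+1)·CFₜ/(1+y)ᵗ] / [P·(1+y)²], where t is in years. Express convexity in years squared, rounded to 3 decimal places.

26.426

With y = 0.0175:
  t   CF        PV=CF/(1+0.0175)^t    t·PV        t(t+1)·PV
  1        18.75        18.4275        18.4275          36.8550
  2        18.75        18.1106        36.2212         108.6635
  3        18.75        17.7991        53.3973         213.5892
  4        18.75        17.4930        69.9719         349.8594
  5       518.75       475.6484     2,378.2419      14,269.4513
  Σ                    547.4786     2,556.2598      14,978.4185
P = 547.4786.
Convexity = Σ t(t+1)·PV / [P·(1+y)²] = 14,978.4185 / (547.4786 × 1.035306) = 26.42591.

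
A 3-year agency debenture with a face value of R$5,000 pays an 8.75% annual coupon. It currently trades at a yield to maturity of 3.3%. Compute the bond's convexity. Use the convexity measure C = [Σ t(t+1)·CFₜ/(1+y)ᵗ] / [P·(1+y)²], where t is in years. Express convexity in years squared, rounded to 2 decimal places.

With y = 0.033:
  t   CF        PV=CF/(1+0.033)^t    t·PV        t(t+1)·PV
  1       437.50       423.5237       423.5237         847.0474
  2       437.50       409.9939       819.9878       2,459.9635
  3     5,437.50     4,932.8545    14,798.5635      59,194.2540
  Σ                  5,766.3721    16,042.0750      62,501.2649
P = 5,766.3721.
Convexity = Σ t(t+1)·PV / [P·(1+y)²] = 62,501.2649 / (5,766.3721 × 1.067089) = 10.15747.

10.16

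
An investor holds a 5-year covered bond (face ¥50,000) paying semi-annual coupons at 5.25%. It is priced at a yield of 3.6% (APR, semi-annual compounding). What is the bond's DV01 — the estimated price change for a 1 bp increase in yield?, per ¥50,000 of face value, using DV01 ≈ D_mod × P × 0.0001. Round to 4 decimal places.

¥23.6777

Periodic yield y = 0.018.
  t   CF        PV=CF/(1+0.018)^t    t·PV
  1     1,312.50     1,289.2927     1,289.2927
  2     1,312.50     1,266.4958     2,532.9916
  3     1,312.50     1,244.1020     3,732.3059
  4     1,312.50     1,222.1041     4,888.4164
  5     1,312.50     1,200.4952     6,002.4759
  6     1,312.50     1,179.2684     7,075.6101
  7     1,312.50     1,158.4169     8,108.9180
  8     1,312.50     1,137.9340     9,103.4723
  9     1,312.50     1,117.8134    10,060.3206
  10   51,312.50    42,928.4684   429,284.6844
  Σ                 53,744.3909   482,078.4879
P = 53,744.3909; D_Mac = 8.96984 half-year periods = 4.48492 yrs; D_mod = 4.40562 yrs.
DV01 ≈ 4.40562 × 53,744.3909 × 0.0001 = 23.677725.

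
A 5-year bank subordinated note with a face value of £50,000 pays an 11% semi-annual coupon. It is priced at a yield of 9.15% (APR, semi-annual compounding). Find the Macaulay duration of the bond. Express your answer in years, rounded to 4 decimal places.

4.0164 years

Periodic yield y = 0.04575. Discount each cash flow and weight by its period:
  t   CF        PV=CF/(1+0.04575)^t    t·PV
  1     2,750.00     2,629.6916     2,629.6916
  2     2,750.00     2,514.6465     5,029.2931
  3     2,750.00     2,404.6345     7,213.9035
  4     2,750.00     2,299.4353     9,197.7413
  5     2,750.00     2,198.8385    10,994.1924
  6     2,750.00     2,102.6426    12,615.8555
  7     2,750.00     2,010.6551    14,074.5857
  8     2,750.00     1,922.6919    15,381.5356
  9     2,750.00     1,838.5770    16,547.1934
  10   52,750.00    33,724.3611   337,243.6115
  Σ                 53,646.1743   430,927.6036
Price P = Σ PV = 53,646.1743.
Macaulay duration = Σ(t·PV) / P = 430,927.6036 / 53,646.1743 = 8.03277 half-year periods.
In years: 8.03277 / 2 = 4.01639 years.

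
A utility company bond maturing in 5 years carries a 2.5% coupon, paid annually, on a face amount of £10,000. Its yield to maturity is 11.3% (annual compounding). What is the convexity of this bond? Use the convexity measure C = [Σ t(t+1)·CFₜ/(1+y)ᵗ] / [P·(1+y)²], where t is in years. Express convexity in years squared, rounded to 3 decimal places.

With y = 0.113:
  t   CF        PV=CF/(1+0.113)^t    t·PV        t(t+1)·PV
  1       250.00       224.6181       224.6181         449.2363
  2       250.00       201.8133       403.6265       1,210.8795
  3       250.00       181.3237       543.9710       2,175.8841
  4       250.00       162.9144       651.6574       3,258.2871
  5    10,250.00     6,001.3374    30,006.6870     180,040.1220
  Σ                  6,772.0068    31,830.5601     187,134.4090
P = 6,772.0068.
Convexity = Σ t(t+1)·PV / [P·(1+y)²] = 187,134.4090 / (6,772.0068 × 1.238769) = 22.30724.

22.307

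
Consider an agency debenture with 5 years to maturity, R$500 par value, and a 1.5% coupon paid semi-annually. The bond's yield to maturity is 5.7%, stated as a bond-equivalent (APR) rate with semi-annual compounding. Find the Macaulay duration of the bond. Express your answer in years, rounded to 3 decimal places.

Periodic yield y = 0.0285. Discount each cash flow and weight by its period:
  t   CF        PV=CF/(1+0.0285)^t    t·PV
  1         3.75         3.6461         3.6461
  2         3.75         3.5451         7.0901
  3         3.75         3.4468        10.3405
  4         3.75         3.3513        13.4052
  5         3.75         3.2584        16.2922
  6         3.75         3.1681        19.0089
  7         3.75         3.0804        21.5625
  8         3.75         2.9950        23.9600
  9         3.75         2.9120        26.2081
  10      503.75       380.3401     3,803.4008
  Σ                    409.7433     3,944.9144
Price P = Σ PV = 409.7433.
Macaulay duration = Σ(t·PV) / P = 3,944.9144 / 409.7433 = 9.62777 half-year periods.
In years: 9.62777 / 2 = 4.81389 years.

4.814 years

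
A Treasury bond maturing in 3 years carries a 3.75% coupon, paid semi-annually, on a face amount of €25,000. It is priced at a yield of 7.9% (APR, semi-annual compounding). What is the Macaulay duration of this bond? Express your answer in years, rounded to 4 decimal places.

Periodic yield y = 0.0395. Discount each cash flow and weight by its period:
  t   CF        PV=CF/(1+0.0395)^t    t·PV
  1       468.75       450.9380       450.9380
  2       468.75       433.8027       867.6055
  3       468.75       417.3187     1,251.9560
  4       468.75       401.4609     1,605.8438
  5       468.75       386.2058     1,931.0291
  6    25,468.75    20,186.4834   121,118.9002
  Σ                 22,276.2095   127,226.2725
Price P = Σ PV = 22,276.2095.
Macaulay duration = Σ(t·PV) / P = 127,226.2725 / 22,276.2095 = 5.71131 half-year periods.
In years: 5.71131 / 2 = 2.85565 years.

2.8557 years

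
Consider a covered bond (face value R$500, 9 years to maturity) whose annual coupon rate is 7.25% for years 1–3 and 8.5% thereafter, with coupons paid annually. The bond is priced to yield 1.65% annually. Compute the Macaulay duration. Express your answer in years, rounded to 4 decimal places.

Periodic yield y = 0.0165. Discount each cash flow and weight by its year:
  t   CF        PV=CF/(1+0.0165)^t    t·PV
  1        36.25        35.6616        35.6616
  2        36.25        35.0827        70.1654
  3        36.25        34.5133       103.5398
  4        42.50        39.8070       159.2280
  5        42.50        39.1608       195.8042
  6        42.50        38.5252       231.1511
  7        42.50        37.8998       265.2988
  8        42.50        37.2846       298.2771
  9       542.50       468.2020     4,213.8183
  Σ                    766.1371     5,572.9442
Price P = Σ PV = 766.1371.
Macaulay duration = Σ(t·PV) / P = 5,572.9442 / 766.1371 = 7.27408 years.

7.2741 years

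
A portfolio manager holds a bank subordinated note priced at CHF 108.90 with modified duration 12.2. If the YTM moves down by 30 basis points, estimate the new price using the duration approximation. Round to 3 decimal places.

CHF 112.886

Duration approximation: ΔP/P ≈ -D_mod · Δy = -12.2 × (-0.003) = +0.036600.
New price ≈ 108.90 × (1 + 0.036600) = 112.88574.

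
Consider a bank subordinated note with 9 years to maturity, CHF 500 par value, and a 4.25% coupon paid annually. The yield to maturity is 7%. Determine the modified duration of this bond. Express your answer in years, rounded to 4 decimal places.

Periodic yield y = 0.07. First find Macaulay duration:
  t   CF        PV=CF/(1+0.07)^t    t·PV
  1        21.25        19.8598        19.8598
  2        21.25        18.5606        37.1211
  3        21.25        17.3463        52.0390
  4        21.25        16.2115        64.8461
  5        21.25        15.1510        75.7548
  6        21.25        14.1598        84.9586
  7        21.25        13.2334        92.6340
  8        21.25        12.3677        98.9415
  9       521.25       283.5255     2,551.7292
  Σ                    410.4156     3,077.8842
P = 410.4156; Macaulay duration = 3,077.8842 / 410.4156 = 7.49943 years.
Modified duration = D_Mac / (1 + y) = 7.49943 / 1.07 = 7.00882 years.

7.0088 years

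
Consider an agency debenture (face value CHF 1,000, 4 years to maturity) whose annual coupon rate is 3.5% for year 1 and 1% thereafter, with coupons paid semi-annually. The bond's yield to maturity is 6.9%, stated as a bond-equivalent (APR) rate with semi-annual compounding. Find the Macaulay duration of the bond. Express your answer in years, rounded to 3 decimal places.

3.829 years

Periodic yield y = 0.0345. Discount each cash flow and weight by its period:
  t   CF        PV=CF/(1+0.0345)^t    t·PV
  1        17.50        16.9164        16.9164
  2        17.50        16.3522        32.7045
  3         5.00         4.5163        13.5488
  4         5.00         4.3656        17.4626
  5         5.00         4.2200        21.1002
  6         5.00         4.0793        24.4759
  7         5.00         3.9433        27.6029
  8     1,005.00       766.1646     6,129.3171
  Σ                    820.5578     6,283.1283
Price P = Σ PV = 820.5578.
Macaulay duration = Σ(t·PV) / P = 6,283.1283 / 820.5578 = 7.65714 half-year periods.
In years: 7.65714 / 2 = 3.82857 years.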